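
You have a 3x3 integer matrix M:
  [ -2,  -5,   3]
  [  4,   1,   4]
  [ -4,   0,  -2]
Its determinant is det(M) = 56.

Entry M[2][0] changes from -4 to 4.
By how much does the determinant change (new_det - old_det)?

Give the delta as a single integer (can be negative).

Cofactor C_20 = -23
Entry delta = 4 - -4 = 8
Det delta = entry_delta * cofactor = 8 * -23 = -184

Answer: -184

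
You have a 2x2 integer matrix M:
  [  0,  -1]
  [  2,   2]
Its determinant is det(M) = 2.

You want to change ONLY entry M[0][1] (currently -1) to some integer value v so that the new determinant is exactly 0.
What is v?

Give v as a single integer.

Answer: 0

Derivation:
det is linear in entry M[0][1]: det = old_det + (v - -1) * C_01
Cofactor C_01 = -2
Want det = 0: 2 + (v - -1) * -2 = 0
  (v - -1) = -2 / -2 = 1
  v = -1 + (1) = 0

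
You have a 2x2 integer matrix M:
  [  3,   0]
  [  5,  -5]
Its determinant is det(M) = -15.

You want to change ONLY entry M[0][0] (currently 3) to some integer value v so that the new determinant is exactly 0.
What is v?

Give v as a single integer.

det is linear in entry M[0][0]: det = old_det + (v - 3) * C_00
Cofactor C_00 = -5
Want det = 0: -15 + (v - 3) * -5 = 0
  (v - 3) = 15 / -5 = -3
  v = 3 + (-3) = 0

Answer: 0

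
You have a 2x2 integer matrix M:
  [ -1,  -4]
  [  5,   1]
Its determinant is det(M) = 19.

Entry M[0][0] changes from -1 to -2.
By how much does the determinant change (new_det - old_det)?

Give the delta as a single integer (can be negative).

Cofactor C_00 = 1
Entry delta = -2 - -1 = -1
Det delta = entry_delta * cofactor = -1 * 1 = -1

Answer: -1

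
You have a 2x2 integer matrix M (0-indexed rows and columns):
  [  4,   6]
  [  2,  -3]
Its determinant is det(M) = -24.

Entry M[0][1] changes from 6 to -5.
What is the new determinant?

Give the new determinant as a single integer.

Answer: -2

Derivation:
det is linear in row 0: changing M[0][1] by delta changes det by delta * cofactor(0,1).
Cofactor C_01 = (-1)^(0+1) * minor(0,1) = -2
Entry delta = -5 - 6 = -11
Det delta = -11 * -2 = 22
New det = -24 + 22 = -2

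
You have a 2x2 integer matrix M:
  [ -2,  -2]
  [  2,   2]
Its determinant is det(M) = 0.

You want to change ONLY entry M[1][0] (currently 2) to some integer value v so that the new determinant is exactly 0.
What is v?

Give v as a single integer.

det is linear in entry M[1][0]: det = old_det + (v - 2) * C_10
Cofactor C_10 = 2
Want det = 0: 0 + (v - 2) * 2 = 0
  (v - 2) = 0 / 2 = 0
  v = 2 + (0) = 2

Answer: 2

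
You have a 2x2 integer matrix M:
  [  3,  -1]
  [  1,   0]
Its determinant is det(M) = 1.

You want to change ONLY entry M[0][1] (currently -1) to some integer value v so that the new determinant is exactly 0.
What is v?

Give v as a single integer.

Answer: 0

Derivation:
det is linear in entry M[0][1]: det = old_det + (v - -1) * C_01
Cofactor C_01 = -1
Want det = 0: 1 + (v - -1) * -1 = 0
  (v - -1) = -1 / -1 = 1
  v = -1 + (1) = 0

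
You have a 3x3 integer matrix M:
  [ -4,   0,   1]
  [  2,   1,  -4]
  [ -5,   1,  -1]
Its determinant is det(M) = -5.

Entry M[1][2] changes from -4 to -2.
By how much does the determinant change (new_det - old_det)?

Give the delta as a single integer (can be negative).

Cofactor C_12 = 4
Entry delta = -2 - -4 = 2
Det delta = entry_delta * cofactor = 2 * 4 = 8

Answer: 8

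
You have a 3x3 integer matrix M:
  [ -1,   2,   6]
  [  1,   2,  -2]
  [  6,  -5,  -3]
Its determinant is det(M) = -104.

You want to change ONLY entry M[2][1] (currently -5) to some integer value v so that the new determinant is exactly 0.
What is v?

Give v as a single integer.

Answer: 21

Derivation:
det is linear in entry M[2][1]: det = old_det + (v - -5) * C_21
Cofactor C_21 = 4
Want det = 0: -104 + (v - -5) * 4 = 0
  (v - -5) = 104 / 4 = 26
  v = -5 + (26) = 21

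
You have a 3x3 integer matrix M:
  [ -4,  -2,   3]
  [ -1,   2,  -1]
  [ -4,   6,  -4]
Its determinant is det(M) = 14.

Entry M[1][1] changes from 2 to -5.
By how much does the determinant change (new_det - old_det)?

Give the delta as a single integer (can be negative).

Cofactor C_11 = 28
Entry delta = -5 - 2 = -7
Det delta = entry_delta * cofactor = -7 * 28 = -196

Answer: -196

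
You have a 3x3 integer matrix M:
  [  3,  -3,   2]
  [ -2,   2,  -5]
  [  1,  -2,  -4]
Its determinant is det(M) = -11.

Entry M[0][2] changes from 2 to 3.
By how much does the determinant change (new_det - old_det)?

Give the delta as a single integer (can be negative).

Cofactor C_02 = 2
Entry delta = 3 - 2 = 1
Det delta = entry_delta * cofactor = 1 * 2 = 2

Answer: 2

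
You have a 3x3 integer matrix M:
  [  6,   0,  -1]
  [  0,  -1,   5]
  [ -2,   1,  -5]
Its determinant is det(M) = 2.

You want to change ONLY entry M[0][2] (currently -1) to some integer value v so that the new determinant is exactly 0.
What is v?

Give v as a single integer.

Answer: 0

Derivation:
det is linear in entry M[0][2]: det = old_det + (v - -1) * C_02
Cofactor C_02 = -2
Want det = 0: 2 + (v - -1) * -2 = 0
  (v - -1) = -2 / -2 = 1
  v = -1 + (1) = 0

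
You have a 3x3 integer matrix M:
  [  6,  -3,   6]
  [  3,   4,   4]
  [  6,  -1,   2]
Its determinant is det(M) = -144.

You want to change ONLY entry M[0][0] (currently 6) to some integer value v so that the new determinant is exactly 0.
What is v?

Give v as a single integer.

det is linear in entry M[0][0]: det = old_det + (v - 6) * C_00
Cofactor C_00 = 12
Want det = 0: -144 + (v - 6) * 12 = 0
  (v - 6) = 144 / 12 = 12
  v = 6 + (12) = 18

Answer: 18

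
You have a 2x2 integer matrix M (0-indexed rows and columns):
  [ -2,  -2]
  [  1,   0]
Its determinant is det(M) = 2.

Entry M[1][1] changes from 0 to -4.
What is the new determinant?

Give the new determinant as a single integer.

det is linear in row 1: changing M[1][1] by delta changes det by delta * cofactor(1,1).
Cofactor C_11 = (-1)^(1+1) * minor(1,1) = -2
Entry delta = -4 - 0 = -4
Det delta = -4 * -2 = 8
New det = 2 + 8 = 10

Answer: 10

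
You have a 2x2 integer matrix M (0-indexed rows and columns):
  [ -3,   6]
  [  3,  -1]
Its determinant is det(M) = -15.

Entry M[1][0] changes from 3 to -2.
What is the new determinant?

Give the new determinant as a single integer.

Answer: 15

Derivation:
det is linear in row 1: changing M[1][0] by delta changes det by delta * cofactor(1,0).
Cofactor C_10 = (-1)^(1+0) * minor(1,0) = -6
Entry delta = -2 - 3 = -5
Det delta = -5 * -6 = 30
New det = -15 + 30 = 15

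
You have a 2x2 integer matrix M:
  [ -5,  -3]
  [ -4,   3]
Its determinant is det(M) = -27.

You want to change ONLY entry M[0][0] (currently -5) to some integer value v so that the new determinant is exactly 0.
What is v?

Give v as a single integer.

Answer: 4

Derivation:
det is linear in entry M[0][0]: det = old_det + (v - -5) * C_00
Cofactor C_00 = 3
Want det = 0: -27 + (v - -5) * 3 = 0
  (v - -5) = 27 / 3 = 9
  v = -5 + (9) = 4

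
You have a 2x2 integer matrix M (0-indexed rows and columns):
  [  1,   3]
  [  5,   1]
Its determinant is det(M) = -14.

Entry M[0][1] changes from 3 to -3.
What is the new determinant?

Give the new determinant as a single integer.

Answer: 16

Derivation:
det is linear in row 0: changing M[0][1] by delta changes det by delta * cofactor(0,1).
Cofactor C_01 = (-1)^(0+1) * minor(0,1) = -5
Entry delta = -3 - 3 = -6
Det delta = -6 * -5 = 30
New det = -14 + 30 = 16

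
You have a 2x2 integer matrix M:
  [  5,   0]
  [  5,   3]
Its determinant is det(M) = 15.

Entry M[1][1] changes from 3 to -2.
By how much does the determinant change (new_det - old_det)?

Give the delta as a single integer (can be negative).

Cofactor C_11 = 5
Entry delta = -2 - 3 = -5
Det delta = entry_delta * cofactor = -5 * 5 = -25

Answer: -25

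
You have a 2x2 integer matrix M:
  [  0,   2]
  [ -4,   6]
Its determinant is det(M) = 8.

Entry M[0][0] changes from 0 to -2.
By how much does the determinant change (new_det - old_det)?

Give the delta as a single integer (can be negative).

Answer: -12

Derivation:
Cofactor C_00 = 6
Entry delta = -2 - 0 = -2
Det delta = entry_delta * cofactor = -2 * 6 = -12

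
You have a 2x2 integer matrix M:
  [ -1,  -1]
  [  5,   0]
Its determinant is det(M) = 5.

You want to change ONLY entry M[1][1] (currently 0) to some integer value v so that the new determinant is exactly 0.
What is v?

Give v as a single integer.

det is linear in entry M[1][1]: det = old_det + (v - 0) * C_11
Cofactor C_11 = -1
Want det = 0: 5 + (v - 0) * -1 = 0
  (v - 0) = -5 / -1 = 5
  v = 0 + (5) = 5

Answer: 5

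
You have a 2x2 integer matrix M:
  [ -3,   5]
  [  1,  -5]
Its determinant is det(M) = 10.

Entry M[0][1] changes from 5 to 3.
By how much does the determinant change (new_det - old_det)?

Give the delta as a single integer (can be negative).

Answer: 2

Derivation:
Cofactor C_01 = -1
Entry delta = 3 - 5 = -2
Det delta = entry_delta * cofactor = -2 * -1 = 2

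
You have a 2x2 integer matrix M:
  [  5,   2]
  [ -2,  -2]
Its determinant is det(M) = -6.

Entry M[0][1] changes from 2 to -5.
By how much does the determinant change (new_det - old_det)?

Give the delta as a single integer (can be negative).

Cofactor C_01 = 2
Entry delta = -5 - 2 = -7
Det delta = entry_delta * cofactor = -7 * 2 = -14

Answer: -14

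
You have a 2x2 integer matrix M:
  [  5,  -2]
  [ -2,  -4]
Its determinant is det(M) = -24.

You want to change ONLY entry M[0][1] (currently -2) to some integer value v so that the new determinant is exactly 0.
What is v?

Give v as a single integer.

det is linear in entry M[0][1]: det = old_det + (v - -2) * C_01
Cofactor C_01 = 2
Want det = 0: -24 + (v - -2) * 2 = 0
  (v - -2) = 24 / 2 = 12
  v = -2 + (12) = 10

Answer: 10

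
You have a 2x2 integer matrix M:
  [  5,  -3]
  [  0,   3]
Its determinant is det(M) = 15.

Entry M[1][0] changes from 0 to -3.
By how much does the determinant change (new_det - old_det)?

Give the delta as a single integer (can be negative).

Cofactor C_10 = 3
Entry delta = -3 - 0 = -3
Det delta = entry_delta * cofactor = -3 * 3 = -9

Answer: -9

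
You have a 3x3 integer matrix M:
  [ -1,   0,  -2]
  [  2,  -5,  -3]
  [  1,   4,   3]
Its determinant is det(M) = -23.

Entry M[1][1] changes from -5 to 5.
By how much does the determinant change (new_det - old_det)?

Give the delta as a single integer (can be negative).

Answer: -10

Derivation:
Cofactor C_11 = -1
Entry delta = 5 - -5 = 10
Det delta = entry_delta * cofactor = 10 * -1 = -10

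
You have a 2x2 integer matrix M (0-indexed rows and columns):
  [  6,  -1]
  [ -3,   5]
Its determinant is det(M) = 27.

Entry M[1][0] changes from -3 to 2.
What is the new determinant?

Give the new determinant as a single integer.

det is linear in row 1: changing M[1][0] by delta changes det by delta * cofactor(1,0).
Cofactor C_10 = (-1)^(1+0) * minor(1,0) = 1
Entry delta = 2 - -3 = 5
Det delta = 5 * 1 = 5
New det = 27 + 5 = 32

Answer: 32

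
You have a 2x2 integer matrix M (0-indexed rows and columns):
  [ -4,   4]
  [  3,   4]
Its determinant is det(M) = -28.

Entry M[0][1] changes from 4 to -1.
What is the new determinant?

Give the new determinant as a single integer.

det is linear in row 0: changing M[0][1] by delta changes det by delta * cofactor(0,1).
Cofactor C_01 = (-1)^(0+1) * minor(0,1) = -3
Entry delta = -1 - 4 = -5
Det delta = -5 * -3 = 15
New det = -28 + 15 = -13

Answer: -13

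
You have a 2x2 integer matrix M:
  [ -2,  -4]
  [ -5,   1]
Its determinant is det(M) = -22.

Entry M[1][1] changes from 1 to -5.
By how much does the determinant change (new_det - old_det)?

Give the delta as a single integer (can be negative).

Cofactor C_11 = -2
Entry delta = -5 - 1 = -6
Det delta = entry_delta * cofactor = -6 * -2 = 12

Answer: 12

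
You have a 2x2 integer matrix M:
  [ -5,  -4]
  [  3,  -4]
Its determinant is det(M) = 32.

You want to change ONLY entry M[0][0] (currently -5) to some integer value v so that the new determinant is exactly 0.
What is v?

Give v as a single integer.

det is linear in entry M[0][0]: det = old_det + (v - -5) * C_00
Cofactor C_00 = -4
Want det = 0: 32 + (v - -5) * -4 = 0
  (v - -5) = -32 / -4 = 8
  v = -5 + (8) = 3

Answer: 3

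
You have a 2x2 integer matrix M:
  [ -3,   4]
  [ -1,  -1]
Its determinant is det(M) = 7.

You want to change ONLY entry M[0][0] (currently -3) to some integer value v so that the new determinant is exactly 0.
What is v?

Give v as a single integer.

det is linear in entry M[0][0]: det = old_det + (v - -3) * C_00
Cofactor C_00 = -1
Want det = 0: 7 + (v - -3) * -1 = 0
  (v - -3) = -7 / -1 = 7
  v = -3 + (7) = 4

Answer: 4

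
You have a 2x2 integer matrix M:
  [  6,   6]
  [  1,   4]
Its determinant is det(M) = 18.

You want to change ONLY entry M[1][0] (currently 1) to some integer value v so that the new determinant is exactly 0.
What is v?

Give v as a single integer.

det is linear in entry M[1][0]: det = old_det + (v - 1) * C_10
Cofactor C_10 = -6
Want det = 0: 18 + (v - 1) * -6 = 0
  (v - 1) = -18 / -6 = 3
  v = 1 + (3) = 4

Answer: 4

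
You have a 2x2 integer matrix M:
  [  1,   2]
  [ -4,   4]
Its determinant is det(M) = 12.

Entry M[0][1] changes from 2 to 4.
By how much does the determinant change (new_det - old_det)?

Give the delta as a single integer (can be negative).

Answer: 8

Derivation:
Cofactor C_01 = 4
Entry delta = 4 - 2 = 2
Det delta = entry_delta * cofactor = 2 * 4 = 8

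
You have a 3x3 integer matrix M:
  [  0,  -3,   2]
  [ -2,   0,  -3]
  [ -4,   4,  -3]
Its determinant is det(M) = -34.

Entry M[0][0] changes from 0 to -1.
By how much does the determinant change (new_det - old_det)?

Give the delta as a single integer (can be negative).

Cofactor C_00 = 12
Entry delta = -1 - 0 = -1
Det delta = entry_delta * cofactor = -1 * 12 = -12

Answer: -12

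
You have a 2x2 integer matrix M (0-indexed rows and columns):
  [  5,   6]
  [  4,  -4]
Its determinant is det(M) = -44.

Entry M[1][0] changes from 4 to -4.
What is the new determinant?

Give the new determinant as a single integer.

det is linear in row 1: changing M[1][0] by delta changes det by delta * cofactor(1,0).
Cofactor C_10 = (-1)^(1+0) * minor(1,0) = -6
Entry delta = -4 - 4 = -8
Det delta = -8 * -6 = 48
New det = -44 + 48 = 4

Answer: 4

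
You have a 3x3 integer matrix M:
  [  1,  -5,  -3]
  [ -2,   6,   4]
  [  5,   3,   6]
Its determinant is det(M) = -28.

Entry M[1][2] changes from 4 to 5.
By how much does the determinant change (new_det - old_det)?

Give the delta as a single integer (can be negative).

Answer: -28

Derivation:
Cofactor C_12 = -28
Entry delta = 5 - 4 = 1
Det delta = entry_delta * cofactor = 1 * -28 = -28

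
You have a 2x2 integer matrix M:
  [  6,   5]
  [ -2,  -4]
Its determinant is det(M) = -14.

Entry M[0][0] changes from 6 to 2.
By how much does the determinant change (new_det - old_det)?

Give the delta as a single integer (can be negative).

Answer: 16

Derivation:
Cofactor C_00 = -4
Entry delta = 2 - 6 = -4
Det delta = entry_delta * cofactor = -4 * -4 = 16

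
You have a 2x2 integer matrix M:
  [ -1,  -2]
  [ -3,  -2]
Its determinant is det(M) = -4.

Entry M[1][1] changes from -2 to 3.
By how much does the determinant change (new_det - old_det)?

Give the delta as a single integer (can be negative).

Answer: -5

Derivation:
Cofactor C_11 = -1
Entry delta = 3 - -2 = 5
Det delta = entry_delta * cofactor = 5 * -1 = -5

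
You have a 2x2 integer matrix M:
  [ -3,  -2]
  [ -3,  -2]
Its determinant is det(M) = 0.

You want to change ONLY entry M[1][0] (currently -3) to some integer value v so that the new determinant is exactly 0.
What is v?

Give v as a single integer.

Answer: -3

Derivation:
det is linear in entry M[1][0]: det = old_det + (v - -3) * C_10
Cofactor C_10 = 2
Want det = 0: 0 + (v - -3) * 2 = 0
  (v - -3) = 0 / 2 = 0
  v = -3 + (0) = -3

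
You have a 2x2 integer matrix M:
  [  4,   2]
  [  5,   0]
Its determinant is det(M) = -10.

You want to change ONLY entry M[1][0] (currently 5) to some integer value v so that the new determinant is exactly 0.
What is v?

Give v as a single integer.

det is linear in entry M[1][0]: det = old_det + (v - 5) * C_10
Cofactor C_10 = -2
Want det = 0: -10 + (v - 5) * -2 = 0
  (v - 5) = 10 / -2 = -5
  v = 5 + (-5) = 0

Answer: 0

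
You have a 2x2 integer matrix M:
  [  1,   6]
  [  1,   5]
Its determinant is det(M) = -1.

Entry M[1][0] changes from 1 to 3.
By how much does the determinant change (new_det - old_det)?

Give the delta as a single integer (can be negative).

Answer: -12

Derivation:
Cofactor C_10 = -6
Entry delta = 3 - 1 = 2
Det delta = entry_delta * cofactor = 2 * -6 = -12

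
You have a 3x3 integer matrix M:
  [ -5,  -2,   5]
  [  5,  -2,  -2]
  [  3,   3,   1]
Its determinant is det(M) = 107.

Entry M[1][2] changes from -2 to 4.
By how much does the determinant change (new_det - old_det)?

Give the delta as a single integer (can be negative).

Cofactor C_12 = 9
Entry delta = 4 - -2 = 6
Det delta = entry_delta * cofactor = 6 * 9 = 54

Answer: 54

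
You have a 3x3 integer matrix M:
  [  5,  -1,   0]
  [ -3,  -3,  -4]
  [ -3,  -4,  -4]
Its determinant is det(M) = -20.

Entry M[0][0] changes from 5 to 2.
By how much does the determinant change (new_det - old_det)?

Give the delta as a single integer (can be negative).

Cofactor C_00 = -4
Entry delta = 2 - 5 = -3
Det delta = entry_delta * cofactor = -3 * -4 = 12

Answer: 12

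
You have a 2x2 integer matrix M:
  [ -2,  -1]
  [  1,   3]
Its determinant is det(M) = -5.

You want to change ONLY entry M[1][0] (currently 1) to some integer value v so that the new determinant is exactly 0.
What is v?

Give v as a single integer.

Answer: 6

Derivation:
det is linear in entry M[1][0]: det = old_det + (v - 1) * C_10
Cofactor C_10 = 1
Want det = 0: -5 + (v - 1) * 1 = 0
  (v - 1) = 5 / 1 = 5
  v = 1 + (5) = 6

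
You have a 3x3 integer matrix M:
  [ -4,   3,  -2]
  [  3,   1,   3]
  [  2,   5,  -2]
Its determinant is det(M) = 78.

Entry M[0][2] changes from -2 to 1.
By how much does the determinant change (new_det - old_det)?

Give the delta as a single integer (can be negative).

Answer: 39

Derivation:
Cofactor C_02 = 13
Entry delta = 1 - -2 = 3
Det delta = entry_delta * cofactor = 3 * 13 = 39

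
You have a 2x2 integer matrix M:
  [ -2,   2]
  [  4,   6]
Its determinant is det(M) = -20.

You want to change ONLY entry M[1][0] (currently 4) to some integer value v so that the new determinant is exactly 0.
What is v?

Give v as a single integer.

Answer: -6

Derivation:
det is linear in entry M[1][0]: det = old_det + (v - 4) * C_10
Cofactor C_10 = -2
Want det = 0: -20 + (v - 4) * -2 = 0
  (v - 4) = 20 / -2 = -10
  v = 4 + (-10) = -6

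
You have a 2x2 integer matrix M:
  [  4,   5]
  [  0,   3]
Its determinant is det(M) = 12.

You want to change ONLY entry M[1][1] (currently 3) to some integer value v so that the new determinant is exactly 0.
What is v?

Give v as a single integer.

det is linear in entry M[1][1]: det = old_det + (v - 3) * C_11
Cofactor C_11 = 4
Want det = 0: 12 + (v - 3) * 4 = 0
  (v - 3) = -12 / 4 = -3
  v = 3 + (-3) = 0

Answer: 0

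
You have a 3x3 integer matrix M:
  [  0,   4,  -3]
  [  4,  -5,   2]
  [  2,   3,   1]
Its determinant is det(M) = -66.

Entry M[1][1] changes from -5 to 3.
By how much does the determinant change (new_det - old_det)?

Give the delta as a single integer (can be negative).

Cofactor C_11 = 6
Entry delta = 3 - -5 = 8
Det delta = entry_delta * cofactor = 8 * 6 = 48

Answer: 48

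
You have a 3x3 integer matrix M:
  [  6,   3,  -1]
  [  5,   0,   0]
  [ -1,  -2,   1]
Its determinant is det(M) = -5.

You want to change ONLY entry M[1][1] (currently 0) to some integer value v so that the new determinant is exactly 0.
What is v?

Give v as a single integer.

det is linear in entry M[1][1]: det = old_det + (v - 0) * C_11
Cofactor C_11 = 5
Want det = 0: -5 + (v - 0) * 5 = 0
  (v - 0) = 5 / 5 = 1
  v = 0 + (1) = 1

Answer: 1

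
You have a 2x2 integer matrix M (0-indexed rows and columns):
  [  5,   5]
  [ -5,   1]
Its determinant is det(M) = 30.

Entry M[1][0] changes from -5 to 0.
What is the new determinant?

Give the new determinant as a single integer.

det is linear in row 1: changing M[1][0] by delta changes det by delta * cofactor(1,0).
Cofactor C_10 = (-1)^(1+0) * minor(1,0) = -5
Entry delta = 0 - -5 = 5
Det delta = 5 * -5 = -25
New det = 30 + -25 = 5

Answer: 5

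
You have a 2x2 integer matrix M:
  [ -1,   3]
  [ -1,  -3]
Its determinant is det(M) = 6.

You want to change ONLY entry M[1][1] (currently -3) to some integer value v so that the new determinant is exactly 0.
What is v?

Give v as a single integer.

det is linear in entry M[1][1]: det = old_det + (v - -3) * C_11
Cofactor C_11 = -1
Want det = 0: 6 + (v - -3) * -1 = 0
  (v - -3) = -6 / -1 = 6
  v = -3 + (6) = 3

Answer: 3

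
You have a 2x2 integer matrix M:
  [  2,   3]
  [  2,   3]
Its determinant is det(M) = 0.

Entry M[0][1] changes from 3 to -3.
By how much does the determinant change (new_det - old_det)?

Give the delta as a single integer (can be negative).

Cofactor C_01 = -2
Entry delta = -3 - 3 = -6
Det delta = entry_delta * cofactor = -6 * -2 = 12

Answer: 12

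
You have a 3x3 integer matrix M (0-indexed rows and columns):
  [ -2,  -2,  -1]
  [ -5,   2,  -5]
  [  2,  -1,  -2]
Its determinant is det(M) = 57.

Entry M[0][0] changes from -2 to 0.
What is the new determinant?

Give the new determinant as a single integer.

Answer: 39

Derivation:
det is linear in row 0: changing M[0][0] by delta changes det by delta * cofactor(0,0).
Cofactor C_00 = (-1)^(0+0) * minor(0,0) = -9
Entry delta = 0 - -2 = 2
Det delta = 2 * -9 = -18
New det = 57 + -18 = 39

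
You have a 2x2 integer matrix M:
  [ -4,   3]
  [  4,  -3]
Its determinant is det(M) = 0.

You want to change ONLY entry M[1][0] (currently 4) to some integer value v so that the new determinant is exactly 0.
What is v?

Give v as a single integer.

Answer: 4

Derivation:
det is linear in entry M[1][0]: det = old_det + (v - 4) * C_10
Cofactor C_10 = -3
Want det = 0: 0 + (v - 4) * -3 = 0
  (v - 4) = 0 / -3 = 0
  v = 4 + (0) = 4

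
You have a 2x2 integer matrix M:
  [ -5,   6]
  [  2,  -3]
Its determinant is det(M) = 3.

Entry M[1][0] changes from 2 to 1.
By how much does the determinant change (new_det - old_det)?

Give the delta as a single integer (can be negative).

Answer: 6

Derivation:
Cofactor C_10 = -6
Entry delta = 1 - 2 = -1
Det delta = entry_delta * cofactor = -1 * -6 = 6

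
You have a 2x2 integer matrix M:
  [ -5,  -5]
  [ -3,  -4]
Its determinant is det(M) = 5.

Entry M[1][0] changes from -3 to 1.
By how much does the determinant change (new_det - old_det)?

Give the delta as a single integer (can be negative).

Answer: 20

Derivation:
Cofactor C_10 = 5
Entry delta = 1 - -3 = 4
Det delta = entry_delta * cofactor = 4 * 5 = 20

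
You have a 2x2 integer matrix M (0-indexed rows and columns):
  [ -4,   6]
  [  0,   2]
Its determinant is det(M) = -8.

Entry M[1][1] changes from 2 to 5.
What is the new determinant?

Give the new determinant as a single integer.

det is linear in row 1: changing M[1][1] by delta changes det by delta * cofactor(1,1).
Cofactor C_11 = (-1)^(1+1) * minor(1,1) = -4
Entry delta = 5 - 2 = 3
Det delta = 3 * -4 = -12
New det = -8 + -12 = -20

Answer: -20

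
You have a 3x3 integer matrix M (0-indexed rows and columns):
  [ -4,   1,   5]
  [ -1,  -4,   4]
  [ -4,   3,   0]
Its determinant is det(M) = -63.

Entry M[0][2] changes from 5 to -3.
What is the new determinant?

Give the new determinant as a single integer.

det is linear in row 0: changing M[0][2] by delta changes det by delta * cofactor(0,2).
Cofactor C_02 = (-1)^(0+2) * minor(0,2) = -19
Entry delta = -3 - 5 = -8
Det delta = -8 * -19 = 152
New det = -63 + 152 = 89

Answer: 89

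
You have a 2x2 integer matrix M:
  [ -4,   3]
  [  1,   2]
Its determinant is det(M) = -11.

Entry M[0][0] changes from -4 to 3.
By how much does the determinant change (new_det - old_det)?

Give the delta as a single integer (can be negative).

Answer: 14

Derivation:
Cofactor C_00 = 2
Entry delta = 3 - -4 = 7
Det delta = entry_delta * cofactor = 7 * 2 = 14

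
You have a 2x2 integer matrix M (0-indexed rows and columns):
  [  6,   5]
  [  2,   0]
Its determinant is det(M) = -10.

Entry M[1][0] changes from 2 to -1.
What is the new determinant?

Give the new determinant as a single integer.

Answer: 5

Derivation:
det is linear in row 1: changing M[1][0] by delta changes det by delta * cofactor(1,0).
Cofactor C_10 = (-1)^(1+0) * minor(1,0) = -5
Entry delta = -1 - 2 = -3
Det delta = -3 * -5 = 15
New det = -10 + 15 = 5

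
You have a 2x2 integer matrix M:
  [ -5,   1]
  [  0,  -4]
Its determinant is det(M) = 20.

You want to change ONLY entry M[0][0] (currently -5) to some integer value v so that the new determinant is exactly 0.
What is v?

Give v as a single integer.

det is linear in entry M[0][0]: det = old_det + (v - -5) * C_00
Cofactor C_00 = -4
Want det = 0: 20 + (v - -5) * -4 = 0
  (v - -5) = -20 / -4 = 5
  v = -5 + (5) = 0

Answer: 0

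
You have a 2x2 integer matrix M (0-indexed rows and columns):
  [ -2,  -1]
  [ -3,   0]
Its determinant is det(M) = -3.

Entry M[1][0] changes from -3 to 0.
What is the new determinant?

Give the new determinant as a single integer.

det is linear in row 1: changing M[1][0] by delta changes det by delta * cofactor(1,0).
Cofactor C_10 = (-1)^(1+0) * minor(1,0) = 1
Entry delta = 0 - -3 = 3
Det delta = 3 * 1 = 3
New det = -3 + 3 = 0

Answer: 0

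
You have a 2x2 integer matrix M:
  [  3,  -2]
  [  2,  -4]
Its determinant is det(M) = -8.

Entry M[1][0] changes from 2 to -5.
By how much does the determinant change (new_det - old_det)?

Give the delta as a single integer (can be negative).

Cofactor C_10 = 2
Entry delta = -5 - 2 = -7
Det delta = entry_delta * cofactor = -7 * 2 = -14

Answer: -14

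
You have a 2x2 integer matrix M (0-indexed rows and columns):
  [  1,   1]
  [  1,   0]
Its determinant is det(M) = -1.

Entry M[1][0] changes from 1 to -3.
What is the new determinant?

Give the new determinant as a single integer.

Answer: 3

Derivation:
det is linear in row 1: changing M[1][0] by delta changes det by delta * cofactor(1,0).
Cofactor C_10 = (-1)^(1+0) * minor(1,0) = -1
Entry delta = -3 - 1 = -4
Det delta = -4 * -1 = 4
New det = -1 + 4 = 3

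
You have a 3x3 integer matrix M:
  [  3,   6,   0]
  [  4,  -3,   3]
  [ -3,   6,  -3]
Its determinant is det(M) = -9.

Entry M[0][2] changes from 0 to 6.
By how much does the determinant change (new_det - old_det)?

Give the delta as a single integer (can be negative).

Answer: 90

Derivation:
Cofactor C_02 = 15
Entry delta = 6 - 0 = 6
Det delta = entry_delta * cofactor = 6 * 15 = 90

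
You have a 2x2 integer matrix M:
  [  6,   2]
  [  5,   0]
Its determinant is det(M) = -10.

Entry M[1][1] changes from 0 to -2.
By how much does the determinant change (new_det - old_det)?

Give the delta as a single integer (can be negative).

Answer: -12

Derivation:
Cofactor C_11 = 6
Entry delta = -2 - 0 = -2
Det delta = entry_delta * cofactor = -2 * 6 = -12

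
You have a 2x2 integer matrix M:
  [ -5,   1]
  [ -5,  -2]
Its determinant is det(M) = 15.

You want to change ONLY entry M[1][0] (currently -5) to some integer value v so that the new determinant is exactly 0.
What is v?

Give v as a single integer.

det is linear in entry M[1][0]: det = old_det + (v - -5) * C_10
Cofactor C_10 = -1
Want det = 0: 15 + (v - -5) * -1 = 0
  (v - -5) = -15 / -1 = 15
  v = -5 + (15) = 10

Answer: 10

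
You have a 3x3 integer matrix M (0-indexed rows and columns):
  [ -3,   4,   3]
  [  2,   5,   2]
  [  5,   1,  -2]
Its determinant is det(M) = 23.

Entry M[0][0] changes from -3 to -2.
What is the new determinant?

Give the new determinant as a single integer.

Answer: 11

Derivation:
det is linear in row 0: changing M[0][0] by delta changes det by delta * cofactor(0,0).
Cofactor C_00 = (-1)^(0+0) * minor(0,0) = -12
Entry delta = -2 - -3 = 1
Det delta = 1 * -12 = -12
New det = 23 + -12 = 11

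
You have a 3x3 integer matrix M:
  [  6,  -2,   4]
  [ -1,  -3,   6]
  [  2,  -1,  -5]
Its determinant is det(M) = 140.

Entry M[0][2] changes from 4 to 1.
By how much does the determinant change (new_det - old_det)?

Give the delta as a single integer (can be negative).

Answer: -21

Derivation:
Cofactor C_02 = 7
Entry delta = 1 - 4 = -3
Det delta = entry_delta * cofactor = -3 * 7 = -21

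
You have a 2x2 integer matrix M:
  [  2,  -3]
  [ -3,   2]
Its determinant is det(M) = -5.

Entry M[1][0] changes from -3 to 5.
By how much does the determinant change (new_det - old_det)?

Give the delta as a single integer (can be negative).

Cofactor C_10 = 3
Entry delta = 5 - -3 = 8
Det delta = entry_delta * cofactor = 8 * 3 = 24

Answer: 24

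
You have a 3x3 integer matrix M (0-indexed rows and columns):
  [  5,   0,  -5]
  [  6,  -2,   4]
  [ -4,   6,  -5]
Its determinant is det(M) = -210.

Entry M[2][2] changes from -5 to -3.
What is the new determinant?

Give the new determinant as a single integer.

det is linear in row 2: changing M[2][2] by delta changes det by delta * cofactor(2,2).
Cofactor C_22 = (-1)^(2+2) * minor(2,2) = -10
Entry delta = -3 - -5 = 2
Det delta = 2 * -10 = -20
New det = -210 + -20 = -230

Answer: -230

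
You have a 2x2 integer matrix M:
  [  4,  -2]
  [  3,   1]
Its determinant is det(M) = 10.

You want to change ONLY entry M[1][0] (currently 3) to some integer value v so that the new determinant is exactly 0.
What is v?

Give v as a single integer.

Answer: -2

Derivation:
det is linear in entry M[1][0]: det = old_det + (v - 3) * C_10
Cofactor C_10 = 2
Want det = 0: 10 + (v - 3) * 2 = 0
  (v - 3) = -10 / 2 = -5
  v = 3 + (-5) = -2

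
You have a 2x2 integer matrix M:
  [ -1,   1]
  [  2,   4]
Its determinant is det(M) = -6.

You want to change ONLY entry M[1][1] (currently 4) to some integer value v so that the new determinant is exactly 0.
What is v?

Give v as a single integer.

det is linear in entry M[1][1]: det = old_det + (v - 4) * C_11
Cofactor C_11 = -1
Want det = 0: -6 + (v - 4) * -1 = 0
  (v - 4) = 6 / -1 = -6
  v = 4 + (-6) = -2

Answer: -2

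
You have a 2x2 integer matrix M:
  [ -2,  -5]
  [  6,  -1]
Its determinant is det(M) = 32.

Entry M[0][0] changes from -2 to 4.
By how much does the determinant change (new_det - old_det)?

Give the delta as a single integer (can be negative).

Cofactor C_00 = -1
Entry delta = 4 - -2 = 6
Det delta = entry_delta * cofactor = 6 * -1 = -6

Answer: -6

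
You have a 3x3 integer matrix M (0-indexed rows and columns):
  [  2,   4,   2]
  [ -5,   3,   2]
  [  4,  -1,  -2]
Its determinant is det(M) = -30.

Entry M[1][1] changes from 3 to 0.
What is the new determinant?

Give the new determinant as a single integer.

det is linear in row 1: changing M[1][1] by delta changes det by delta * cofactor(1,1).
Cofactor C_11 = (-1)^(1+1) * minor(1,1) = -12
Entry delta = 0 - 3 = -3
Det delta = -3 * -12 = 36
New det = -30 + 36 = 6

Answer: 6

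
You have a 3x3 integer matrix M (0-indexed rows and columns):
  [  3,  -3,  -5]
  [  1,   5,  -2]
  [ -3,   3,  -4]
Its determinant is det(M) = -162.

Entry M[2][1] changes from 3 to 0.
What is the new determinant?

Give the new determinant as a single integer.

det is linear in row 2: changing M[2][1] by delta changes det by delta * cofactor(2,1).
Cofactor C_21 = (-1)^(2+1) * minor(2,1) = 1
Entry delta = 0 - 3 = -3
Det delta = -3 * 1 = -3
New det = -162 + -3 = -165

Answer: -165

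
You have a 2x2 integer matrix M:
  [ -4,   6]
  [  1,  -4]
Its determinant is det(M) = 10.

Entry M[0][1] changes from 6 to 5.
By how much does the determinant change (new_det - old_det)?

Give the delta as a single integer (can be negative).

Answer: 1

Derivation:
Cofactor C_01 = -1
Entry delta = 5 - 6 = -1
Det delta = entry_delta * cofactor = -1 * -1 = 1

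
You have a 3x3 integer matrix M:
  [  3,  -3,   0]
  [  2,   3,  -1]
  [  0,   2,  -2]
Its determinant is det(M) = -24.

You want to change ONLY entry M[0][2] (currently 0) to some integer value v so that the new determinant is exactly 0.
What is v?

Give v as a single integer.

det is linear in entry M[0][2]: det = old_det + (v - 0) * C_02
Cofactor C_02 = 4
Want det = 0: -24 + (v - 0) * 4 = 0
  (v - 0) = 24 / 4 = 6
  v = 0 + (6) = 6

Answer: 6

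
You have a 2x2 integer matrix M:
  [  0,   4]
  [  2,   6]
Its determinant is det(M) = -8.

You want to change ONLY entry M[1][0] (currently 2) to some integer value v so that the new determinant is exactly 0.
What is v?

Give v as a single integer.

Answer: 0

Derivation:
det is linear in entry M[1][0]: det = old_det + (v - 2) * C_10
Cofactor C_10 = -4
Want det = 0: -8 + (v - 2) * -4 = 0
  (v - 2) = 8 / -4 = -2
  v = 2 + (-2) = 0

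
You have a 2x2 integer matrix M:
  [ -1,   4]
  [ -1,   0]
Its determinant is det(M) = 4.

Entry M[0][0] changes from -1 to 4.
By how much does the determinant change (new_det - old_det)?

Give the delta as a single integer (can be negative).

Cofactor C_00 = 0
Entry delta = 4 - -1 = 5
Det delta = entry_delta * cofactor = 5 * 0 = 0

Answer: 0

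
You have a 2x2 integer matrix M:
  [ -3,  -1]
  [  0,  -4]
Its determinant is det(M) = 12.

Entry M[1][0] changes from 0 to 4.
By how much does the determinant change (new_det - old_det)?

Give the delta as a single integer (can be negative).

Answer: 4

Derivation:
Cofactor C_10 = 1
Entry delta = 4 - 0 = 4
Det delta = entry_delta * cofactor = 4 * 1 = 4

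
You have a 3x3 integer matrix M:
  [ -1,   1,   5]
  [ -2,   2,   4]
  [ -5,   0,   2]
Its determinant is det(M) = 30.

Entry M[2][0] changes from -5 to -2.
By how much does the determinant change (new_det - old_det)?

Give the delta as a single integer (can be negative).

Cofactor C_20 = -6
Entry delta = -2 - -5 = 3
Det delta = entry_delta * cofactor = 3 * -6 = -18

Answer: -18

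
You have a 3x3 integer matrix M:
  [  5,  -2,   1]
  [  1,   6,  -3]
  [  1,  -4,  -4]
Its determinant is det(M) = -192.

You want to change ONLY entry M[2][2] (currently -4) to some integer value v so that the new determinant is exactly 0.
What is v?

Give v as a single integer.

Answer: 2

Derivation:
det is linear in entry M[2][2]: det = old_det + (v - -4) * C_22
Cofactor C_22 = 32
Want det = 0: -192 + (v - -4) * 32 = 0
  (v - -4) = 192 / 32 = 6
  v = -4 + (6) = 2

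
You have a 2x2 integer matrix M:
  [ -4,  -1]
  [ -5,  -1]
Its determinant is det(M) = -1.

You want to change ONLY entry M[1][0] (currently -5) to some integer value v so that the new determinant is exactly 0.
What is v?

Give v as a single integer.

det is linear in entry M[1][0]: det = old_det + (v - -5) * C_10
Cofactor C_10 = 1
Want det = 0: -1 + (v - -5) * 1 = 0
  (v - -5) = 1 / 1 = 1
  v = -5 + (1) = -4

Answer: -4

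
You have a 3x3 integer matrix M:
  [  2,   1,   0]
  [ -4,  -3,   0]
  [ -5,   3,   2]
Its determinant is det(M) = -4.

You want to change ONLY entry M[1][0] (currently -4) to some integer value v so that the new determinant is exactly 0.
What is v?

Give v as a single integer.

det is linear in entry M[1][0]: det = old_det + (v - -4) * C_10
Cofactor C_10 = -2
Want det = 0: -4 + (v - -4) * -2 = 0
  (v - -4) = 4 / -2 = -2
  v = -4 + (-2) = -6

Answer: -6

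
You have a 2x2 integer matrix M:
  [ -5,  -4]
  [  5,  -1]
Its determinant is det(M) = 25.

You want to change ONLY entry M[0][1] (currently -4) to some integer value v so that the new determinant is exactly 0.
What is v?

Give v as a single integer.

Answer: 1

Derivation:
det is linear in entry M[0][1]: det = old_det + (v - -4) * C_01
Cofactor C_01 = -5
Want det = 0: 25 + (v - -4) * -5 = 0
  (v - -4) = -25 / -5 = 5
  v = -4 + (5) = 1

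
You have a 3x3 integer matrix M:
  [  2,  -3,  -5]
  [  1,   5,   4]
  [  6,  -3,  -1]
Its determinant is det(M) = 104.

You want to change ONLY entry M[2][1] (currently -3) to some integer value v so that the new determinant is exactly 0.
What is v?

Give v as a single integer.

Answer: 5

Derivation:
det is linear in entry M[2][1]: det = old_det + (v - -3) * C_21
Cofactor C_21 = -13
Want det = 0: 104 + (v - -3) * -13 = 0
  (v - -3) = -104 / -13 = 8
  v = -3 + (8) = 5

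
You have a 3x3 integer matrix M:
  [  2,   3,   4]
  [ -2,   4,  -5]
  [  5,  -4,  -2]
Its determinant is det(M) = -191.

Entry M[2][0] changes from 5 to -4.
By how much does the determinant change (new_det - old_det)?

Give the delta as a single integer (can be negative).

Answer: 279

Derivation:
Cofactor C_20 = -31
Entry delta = -4 - 5 = -9
Det delta = entry_delta * cofactor = -9 * -31 = 279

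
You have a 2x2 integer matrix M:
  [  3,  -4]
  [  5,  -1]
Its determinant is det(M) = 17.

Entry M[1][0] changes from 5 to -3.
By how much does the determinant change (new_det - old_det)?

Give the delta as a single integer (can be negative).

Cofactor C_10 = 4
Entry delta = -3 - 5 = -8
Det delta = entry_delta * cofactor = -8 * 4 = -32

Answer: -32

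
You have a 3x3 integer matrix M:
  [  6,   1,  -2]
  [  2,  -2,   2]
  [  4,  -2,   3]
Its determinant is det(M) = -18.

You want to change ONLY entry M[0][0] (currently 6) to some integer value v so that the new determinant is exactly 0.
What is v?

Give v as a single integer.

Answer: -3

Derivation:
det is linear in entry M[0][0]: det = old_det + (v - 6) * C_00
Cofactor C_00 = -2
Want det = 0: -18 + (v - 6) * -2 = 0
  (v - 6) = 18 / -2 = -9
  v = 6 + (-9) = -3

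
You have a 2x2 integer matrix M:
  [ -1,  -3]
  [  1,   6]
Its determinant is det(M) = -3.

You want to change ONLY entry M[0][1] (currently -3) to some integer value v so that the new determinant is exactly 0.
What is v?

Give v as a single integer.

Answer: -6

Derivation:
det is linear in entry M[0][1]: det = old_det + (v - -3) * C_01
Cofactor C_01 = -1
Want det = 0: -3 + (v - -3) * -1 = 0
  (v - -3) = 3 / -1 = -3
  v = -3 + (-3) = -6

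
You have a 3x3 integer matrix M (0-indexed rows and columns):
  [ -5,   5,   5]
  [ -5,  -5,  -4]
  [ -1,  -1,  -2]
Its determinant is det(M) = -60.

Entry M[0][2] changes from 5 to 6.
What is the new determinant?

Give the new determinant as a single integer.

det is linear in row 0: changing M[0][2] by delta changes det by delta * cofactor(0,2).
Cofactor C_02 = (-1)^(0+2) * minor(0,2) = 0
Entry delta = 6 - 5 = 1
Det delta = 1 * 0 = 0
New det = -60 + 0 = -60

Answer: -60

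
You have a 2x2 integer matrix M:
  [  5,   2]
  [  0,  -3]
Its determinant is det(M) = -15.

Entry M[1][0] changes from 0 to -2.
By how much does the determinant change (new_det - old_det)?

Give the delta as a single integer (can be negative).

Answer: 4

Derivation:
Cofactor C_10 = -2
Entry delta = -2 - 0 = -2
Det delta = entry_delta * cofactor = -2 * -2 = 4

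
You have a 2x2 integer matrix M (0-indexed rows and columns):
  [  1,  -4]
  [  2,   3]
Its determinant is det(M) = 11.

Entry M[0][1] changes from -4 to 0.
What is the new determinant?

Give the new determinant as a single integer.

det is linear in row 0: changing M[0][1] by delta changes det by delta * cofactor(0,1).
Cofactor C_01 = (-1)^(0+1) * minor(0,1) = -2
Entry delta = 0 - -4 = 4
Det delta = 4 * -2 = -8
New det = 11 + -8 = 3

Answer: 3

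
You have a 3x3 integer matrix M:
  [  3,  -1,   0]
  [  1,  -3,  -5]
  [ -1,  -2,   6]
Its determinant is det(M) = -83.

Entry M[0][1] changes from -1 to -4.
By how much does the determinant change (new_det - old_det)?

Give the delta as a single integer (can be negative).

Answer: 3

Derivation:
Cofactor C_01 = -1
Entry delta = -4 - -1 = -3
Det delta = entry_delta * cofactor = -3 * -1 = 3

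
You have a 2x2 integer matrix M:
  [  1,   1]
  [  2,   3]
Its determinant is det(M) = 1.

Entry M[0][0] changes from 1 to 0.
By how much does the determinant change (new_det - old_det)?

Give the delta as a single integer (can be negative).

Answer: -3

Derivation:
Cofactor C_00 = 3
Entry delta = 0 - 1 = -1
Det delta = entry_delta * cofactor = -1 * 3 = -3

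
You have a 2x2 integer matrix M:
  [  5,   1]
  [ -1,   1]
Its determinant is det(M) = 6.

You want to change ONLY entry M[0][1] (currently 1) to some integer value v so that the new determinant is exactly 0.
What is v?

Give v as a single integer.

det is linear in entry M[0][1]: det = old_det + (v - 1) * C_01
Cofactor C_01 = 1
Want det = 0: 6 + (v - 1) * 1 = 0
  (v - 1) = -6 / 1 = -6
  v = 1 + (-6) = -5

Answer: -5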